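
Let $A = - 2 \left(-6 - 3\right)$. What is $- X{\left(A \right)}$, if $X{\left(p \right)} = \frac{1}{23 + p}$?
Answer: $- \frac{1}{41} \approx -0.02439$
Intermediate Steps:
$A = 18$ ($A = \left(-2\right) \left(-9\right) = 18$)
$- X{\left(A \right)} = - \frac{1}{23 + 18} = - \frac{1}{41}$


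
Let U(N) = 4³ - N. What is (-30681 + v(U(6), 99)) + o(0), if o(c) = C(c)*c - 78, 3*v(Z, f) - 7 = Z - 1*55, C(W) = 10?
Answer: -92267/3 ≈ -30756.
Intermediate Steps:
U(N) = 64 - N
v(Z, f) = -16 + Z/3 (v(Z, f) = 7/3 + (Z - 1*55)/3 = 7/3 + (Z - 55)/3 = 7/3 + (-55 + Z)/3 = 7/3 + (-55/3 + Z/3) = -16 + Z/3)
o(c) = -78 + 10*c (o(c) = 10*c - 78 = -78 + 10*c)
(-30681 + v(U(6), 99)) + o(0) = (-30681 + (-16 + (64 - 1*6)/3)) + (-78 + 10*0) = (-30681 + (-16 + (64 - 6)/3)) + (-78 + 0) = (-30681 + (-16 + (⅓)*58)) - 78 = (-30681 + (-16 + 58/3)) - 78 = (-30681 + 10/3) - 78 = -92033/3 - 78 = -92267/3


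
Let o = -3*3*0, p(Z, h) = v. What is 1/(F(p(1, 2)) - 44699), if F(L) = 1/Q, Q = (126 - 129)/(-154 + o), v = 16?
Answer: -3/133943 ≈ -2.2398e-5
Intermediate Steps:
p(Z, h) = 16
o = 0 (o = -9*0 = 0)
Q = 3/154 (Q = (126 - 129)/(-154 + 0) = -3/(-154) = -3*(-1/154) = 3/154 ≈ 0.019481)
F(L) = 154/3 (F(L) = 1/(3/154) = 154/3)
1/(F(p(1, 2)) - 44699) = 1/(154/3 - 44699) = 1/(-133943/3) = -3/133943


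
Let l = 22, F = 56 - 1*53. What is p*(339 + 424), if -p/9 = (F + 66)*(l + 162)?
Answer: -87183432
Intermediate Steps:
F = 3 (F = 56 - 53 = 3)
p = -114264 (p = -9*(3 + 66)*(22 + 162) = -621*184 = -9*12696 = -114264)
p*(339 + 424) = -114264*(339 + 424) = -114264*763 = -87183432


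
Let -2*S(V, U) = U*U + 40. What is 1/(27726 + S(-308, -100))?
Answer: 1/22706 ≈ 4.4041e-5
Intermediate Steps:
S(V, U) = -20 - U**2/2 (S(V, U) = -(U*U + 40)/2 = -(U**2 + 40)/2 = -(40 + U**2)/2 = -20 - U**2/2)
1/(27726 + S(-308, -100)) = 1/(27726 + (-20 - 1/2*(-100)**2)) = 1/(27726 + (-20 - 1/2*10000)) = 1/(27726 + (-20 - 5000)) = 1/(27726 - 5020) = 1/22706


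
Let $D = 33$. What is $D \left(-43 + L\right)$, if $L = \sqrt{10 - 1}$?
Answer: $-1320$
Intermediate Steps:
$L = 3$ ($L = \sqrt{9} = 3$)
$D \left(-43 + L\right) = 33 \left(-43 + 3\right) = 33 \left(-40\right) = -1320$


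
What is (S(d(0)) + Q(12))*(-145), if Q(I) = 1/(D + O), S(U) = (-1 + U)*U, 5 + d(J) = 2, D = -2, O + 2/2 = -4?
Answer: -12035/7 ≈ -1719.3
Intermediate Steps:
O = -5 (O = -1 - 4 = -5)
d(J) = -3 (d(J) = -5 + 2 = -3)
S(U) = U*(-1 + U)
Q(I) = -1/7 (Q(I) = 1/(-2 - 5) = 1/(-7) = -1/7)
(S(d(0)) + Q(12))*(-145) = (-3*(-1 - 3) - 1/7)*(-145) = (-3*(-4) - 1/7)*(-145) = (12 - 1/7)*(-145) = (83/7)*(-145) = -12035/7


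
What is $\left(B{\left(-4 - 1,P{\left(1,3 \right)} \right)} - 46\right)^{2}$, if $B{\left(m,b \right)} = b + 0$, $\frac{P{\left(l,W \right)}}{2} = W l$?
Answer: $1600$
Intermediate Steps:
$P{\left(l,W \right)} = 2 W l$
$B{\left(m,b \right)} = b$
$\left(B{\left(-4 - 1,P{\left(1,3 \right)} \right)} - 46\right)^{2} = \left(2 \cdot 3 \cdot 1 - 46\right)^{2} = \left(6 - 46\right)^{2} = \left(-40\right)^{2} = 1600$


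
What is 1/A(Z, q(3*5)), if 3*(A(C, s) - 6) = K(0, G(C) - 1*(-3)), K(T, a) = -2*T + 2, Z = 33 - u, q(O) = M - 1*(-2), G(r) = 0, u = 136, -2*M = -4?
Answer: 3/20 ≈ 0.15000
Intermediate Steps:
M = 2 (M = -½*(-4) = 2)
q(O) = 4 (q(O) = 2 - 1*(-2) = 2 + 2 = 4)
Z = -103 (Z = 33 - 1*136 = 33 - 136 = -103)
K(T, a) = 2 - 2*T
A(C, s) = 20/3 (A(C, s) = 6 + (2 - 2*0)/3 = 6 + (2 + 0)/3 = 6 + (⅓)*2 = 6 + ⅔ = 20/3)
1/A(Z, q(3*5)) = 1/(20/3) = 3/20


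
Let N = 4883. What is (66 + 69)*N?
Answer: 659205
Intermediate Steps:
(66 + 69)*N = (66 + 69)*4883 = 135*4883 = 659205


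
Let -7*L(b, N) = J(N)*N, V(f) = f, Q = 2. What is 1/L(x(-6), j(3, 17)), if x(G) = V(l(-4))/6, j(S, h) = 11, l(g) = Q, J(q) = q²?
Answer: -7/1331 ≈ -0.0052592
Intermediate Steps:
l(g) = 2
x(G) = ⅓ (x(G) = 2/6 = 2*(⅙) = ⅓)
L(b, N) = -N³/7 (L(b, N) = -N²*N/7 = -N³/7)
1/L(x(-6), j(3, 17)) = 1/(-⅐*11³) = 1/(-⅐*1331) = 1/(-1331/7) = -7/1331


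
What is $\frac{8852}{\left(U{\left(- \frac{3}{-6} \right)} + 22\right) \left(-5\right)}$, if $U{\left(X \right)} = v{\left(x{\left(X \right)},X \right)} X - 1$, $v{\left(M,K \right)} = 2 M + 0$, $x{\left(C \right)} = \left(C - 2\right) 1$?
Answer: $- \frac{17704}{195} \approx -90.79$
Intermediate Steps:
$x{\left(C \right)} = -2 + C$ ($x{\left(C \right)} = \left(-2 + C\right) 1 = -2 + C$)
$v{\left(M,K \right)} = 2 M$
$U{\left(X \right)} = -1 + X \left(-4 + 2 X\right)$ ($U{\left(X \right)} = 2 \left(-2 + X\right) X - 1 = \left(-4 + 2 X\right) X - 1 = X \left(-4 + 2 X\right) - 1 = -1 + X \left(-4 + 2 X\right)$)
$\frac{8852}{\left(U{\left(- \frac{3}{-6} \right)} + 22\right) \left(-5\right)} = \frac{8852}{\left(\left(-1 + 2 \left(- \frac{3}{-6}\right) \left(-2 - \frac{3}{-6}\right)\right) + 22\right) \left(-5\right)} = \frac{8852}{\left(\left(-1 + 2 \left(\left(-3\right) \left(- \frac{1}{6}\right)\right) \left(-2 - - \frac{1}{2}\right)\right) + 22\right) \left(-5\right)} = \frac{8852}{\left(\left(-1 + 2 \cdot \frac{1}{2} \left(-2 + \frac{1}{2}\right)\right) + 22\right) \left(-5\right)} = \frac{8852}{\left(\left(-1 + 2 \cdot \frac{1}{2} \left(- \frac{3}{2}\right)\right) + 22\right) \left(-5\right)} = \frac{8852}{\left(\left(-1 - \frac{3}{2}\right) + 22\right) \left(-5\right)} = \frac{8852}{\left(- \frac{5}{2} + 22\right) \left(-5\right)} = \frac{8852}{\frac{39}{2} \left(-5\right)} = \frac{8852}{- \frac{195}{2}} = 8852 \left(- \frac{2}{195}\right) = - \frac{17704}{195}$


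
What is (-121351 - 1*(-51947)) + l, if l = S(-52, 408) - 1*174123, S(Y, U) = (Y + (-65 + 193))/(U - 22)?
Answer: -47000673/193 ≈ -2.4353e+5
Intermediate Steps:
S(Y, U) = (128 + Y)/(-22 + U) (S(Y, U) = (Y + 128)/(-22 + U) = (128 + Y)/(-22 + U))
l = -33605701/193 (l = (128 - 52)/(-22 + 408) - 1*174123 = 76/386 - 174123 = (1/386)*76 - 174123 = 38/193 - 174123 = -33605701/193 ≈ -1.7412e+5)
(-121351 - 1*(-51947)) + l = (-121351 - 1*(-51947)) - 33605701/193 = (-121351 + 51947) - 33605701/193 = -69404 - 33605701/193 = -47000673/193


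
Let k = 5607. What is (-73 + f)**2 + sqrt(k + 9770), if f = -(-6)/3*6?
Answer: 3721 + sqrt(15377) ≈ 3845.0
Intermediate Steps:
f = 12 (f = -(-6)/3*6 = -2*(-1)*6 = 2*6 = 12)
(-73 + f)**2 + sqrt(k + 9770) = (-73 + 12)**2 + sqrt(5607 + 9770) = (-61)**2 + sqrt(15377) = 3721 + sqrt(15377)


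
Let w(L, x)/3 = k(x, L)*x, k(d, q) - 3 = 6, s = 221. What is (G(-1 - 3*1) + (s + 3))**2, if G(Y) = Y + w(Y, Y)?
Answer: 12544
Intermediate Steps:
k(d, q) = 9 (k(d, q) = 3 + 6 = 9)
w(L, x) = 27*x (w(L, x) = 3*(9*x) = 27*x)
G(Y) = 28*Y (G(Y) = Y + 27*Y = 28*Y)
(G(-1 - 3*1) + (s + 3))**2 = (28*(-1 - 3*1) + (221 + 3))**2 = (28*(-1 - 3) + 224)**2 = (28*(-4) + 224)**2 = (-112 + 224)**2 = 112**2 = 12544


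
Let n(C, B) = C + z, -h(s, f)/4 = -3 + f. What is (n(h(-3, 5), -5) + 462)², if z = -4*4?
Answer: 191844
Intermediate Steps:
z = -16
h(s, f) = 12 - 4*f (h(s, f) = -4*(-3 + f) = 12 - 4*f)
n(C, B) = -16 + C (n(C, B) = C - 16 = -16 + C)
(n(h(-3, 5), -5) + 462)² = ((-16 + (12 - 4*5)) + 462)² = ((-16 + (12 - 20)) + 462)² = ((-16 - 8) + 462)² = (-24 + 462)² = 438² = 191844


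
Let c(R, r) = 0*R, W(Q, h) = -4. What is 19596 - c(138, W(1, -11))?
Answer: 19596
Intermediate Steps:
c(R, r) = 0
19596 - c(138, W(1, -11)) = 19596 - 1*0 = 19596 + 0 = 19596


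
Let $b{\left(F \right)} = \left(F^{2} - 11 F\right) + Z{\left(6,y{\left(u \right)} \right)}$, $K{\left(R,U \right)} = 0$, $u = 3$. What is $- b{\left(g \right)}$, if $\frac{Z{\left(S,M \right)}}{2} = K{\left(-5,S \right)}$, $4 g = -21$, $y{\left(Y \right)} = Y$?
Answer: $- \frac{1365}{16} \approx -85.313$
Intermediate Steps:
$g = - \frac{21}{4}$ ($g = \frac{1}{4} \left(-21\right) = - \frac{21}{4} \approx -5.25$)
$Z{\left(S,M \right)} = 0$ ($Z{\left(S,M \right)} = 2 \cdot 0 = 0$)
$b{\left(F \right)} = F^{2} - 11 F$ ($b{\left(F \right)} = \left(F^{2} - 11 F\right) + 0 = F^{2} - 11 F$)
$- b{\left(g \right)} = - \frac{\left(-21\right) \left(-11 - \frac{21}{4}\right)}{4} = - \frac{\left(-21\right) \left(-65\right)}{4 \cdot 4} = \left(-1\right) \frac{1365}{16} = - \frac{1365}{16}$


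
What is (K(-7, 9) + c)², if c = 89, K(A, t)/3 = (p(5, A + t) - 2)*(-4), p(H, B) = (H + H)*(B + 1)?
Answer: 61009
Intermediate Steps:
p(H, B) = 2*H*(1 + B) (p(H, B) = (2*H)*(1 + B) = 2*H*(1 + B))
K(A, t) = -96 - 120*A - 120*t (K(A, t) = 3*((2*5*(1 + (A + t)) - 2)*(-4)) = 3*((2*5*(1 + A + t) - 2)*(-4)) = 3*(((10 + 10*A + 10*t) - 2)*(-4)) = 3*((8 + 10*A + 10*t)*(-4)) = 3*(-32 - 40*A - 40*t) = -96 - 120*A - 120*t)
(K(-7, 9) + c)² = ((-96 - 120*(-7) - 120*9) + 89)² = ((-96 + 840 - 1080) + 89)² = (-336 + 89)² = (-247)² = 61009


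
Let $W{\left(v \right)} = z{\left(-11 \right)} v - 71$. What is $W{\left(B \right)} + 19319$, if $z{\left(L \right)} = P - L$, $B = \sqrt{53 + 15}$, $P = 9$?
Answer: $19248 + 40 \sqrt{17} \approx 19413.0$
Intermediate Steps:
$B = 2 \sqrt{17}$ ($B = \sqrt{68} = 2 \sqrt{17} \approx 8.2462$)
$z{\left(L \right)} = 9 - L$
$W{\left(v \right)} = -71 + 20 v$ ($W{\left(v \right)} = \left(9 - -11\right) v - 71 = \left(9 + 11\right) v - 71 = 20 v - 71 = -71 + 20 v$)
$W{\left(B \right)} + 19319 = \left(-71 + 20 \cdot 2 \sqrt{17}\right) + 19319 = \left(-71 + 40 \sqrt{17}\right) + 19319 = 19248 + 40 \sqrt{17}$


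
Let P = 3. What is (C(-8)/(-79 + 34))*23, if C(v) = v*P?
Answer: 184/15 ≈ 12.267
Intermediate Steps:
C(v) = 3*v (C(v) = v*3 = 3*v)
(C(-8)/(-79 + 34))*23 = ((3*(-8))/(-79 + 34))*23 = (-24/(-45))*23 = -1/45*(-24)*23 = (8/15)*23 = 184/15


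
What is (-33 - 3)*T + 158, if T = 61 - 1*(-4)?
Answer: -2182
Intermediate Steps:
T = 65 (T = 61 + 4 = 65)
(-33 - 3)*T + 158 = (-33 - 3)*65 + 158 = -36*65 + 158 = -2340 + 158 = -2182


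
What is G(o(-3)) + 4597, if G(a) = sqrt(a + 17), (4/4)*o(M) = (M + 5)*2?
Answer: 4597 + sqrt(21) ≈ 4601.6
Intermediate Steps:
o(M) = 10 + 2*M (o(M) = (M + 5)*2 = (5 + M)*2 = 10 + 2*M)
G(a) = sqrt(17 + a)
G(o(-3)) + 4597 = sqrt(17 + (10 + 2*(-3))) + 4597 = sqrt(17 + (10 - 6)) + 4597 = sqrt(17 + 4) + 4597 = sqrt(21) + 4597 = 4597 + sqrt(21)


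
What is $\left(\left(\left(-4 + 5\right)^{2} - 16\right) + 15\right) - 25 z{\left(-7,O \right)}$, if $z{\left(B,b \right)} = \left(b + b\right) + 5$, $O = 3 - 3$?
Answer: $-125$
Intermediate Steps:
$O = 0$ ($O = 3 - 3 = 0$)
$z{\left(B,b \right)} = 5 + 2 b$ ($z{\left(B,b \right)} = 2 b + 5 = 5 + 2 b$)
$\left(\left(\left(-4 + 5\right)^{2} - 16\right) + 15\right) - 25 z{\left(-7,O \right)} = \left(\left(\left(-4 + 5\right)^{2} - 16\right) + 15\right) - 25 \left(5 + 2 \cdot 0\right) = \left(\left(1^{2} - 16\right) + 15\right) - 25 \left(5 + 0\right) = \left(\left(1 - 16\right) + 15\right) - 125 = \left(-15 + 15\right) - 125 = 0 - 125 = -125$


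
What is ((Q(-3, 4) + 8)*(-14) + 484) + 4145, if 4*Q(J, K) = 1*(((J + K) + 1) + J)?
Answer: 9041/2 ≈ 4520.5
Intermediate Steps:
Q(J, K) = 1/4 + J/2 + K/4 (Q(J, K) = (1*(((J + K) + 1) + J))/4 = (1*((1 + J + K) + J))/4 = (1*(1 + K + 2*J))/4 = (1 + K + 2*J)/4 = 1/4 + J/2 + K/4)
((Q(-3, 4) + 8)*(-14) + 484) + 4145 = (((1/4 + (1/2)*(-3) + (1/4)*4) + 8)*(-14) + 484) + 4145 = (((1/4 - 3/2 + 1) + 8)*(-14) + 484) + 4145 = ((-1/4 + 8)*(-14) + 484) + 4145 = ((31/4)*(-14) + 484) + 4145 = (-217/2 + 484) + 4145 = 751/2 + 4145 = 9041/2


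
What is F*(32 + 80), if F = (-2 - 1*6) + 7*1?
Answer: -112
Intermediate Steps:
F = -1 (F = (-2 - 6) + 7 = -8 + 7 = -1)
F*(32 + 80) = -(32 + 80) = -1*112 = -112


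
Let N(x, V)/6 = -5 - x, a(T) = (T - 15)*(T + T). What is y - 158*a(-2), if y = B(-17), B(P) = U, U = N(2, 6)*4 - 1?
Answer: -10913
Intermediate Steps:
a(T) = 2*T*(-15 + T) (a(T) = (-15 + T)*(2*T) = 2*T*(-15 + T))
N(x, V) = -30 - 6*x (N(x, V) = 6*(-5 - x) = -30 - 6*x)
U = -169 (U = (-30 - 6*2)*4 - 1 = (-30 - 12)*4 - 1 = -42*4 - 1 = -168 - 1 = -169)
B(P) = -169
y = -169
y - 158*a(-2) = -169 - 316*(-2)*(-15 - 2) = -169 - 316*(-2)*(-17) = -169 - 158*68 = -169 - 10744 = -10913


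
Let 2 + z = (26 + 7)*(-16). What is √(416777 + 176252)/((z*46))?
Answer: -√593029/24380 ≈ -0.031587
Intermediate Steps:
z = -530 (z = -2 + (26 + 7)*(-16) = -2 + 33*(-16) = -2 - 528 = -530)
√(416777 + 176252)/((z*46)) = √(416777 + 176252)/((-530*46)) = √593029/(-24380) = √593029*(-1/24380) = -√593029/24380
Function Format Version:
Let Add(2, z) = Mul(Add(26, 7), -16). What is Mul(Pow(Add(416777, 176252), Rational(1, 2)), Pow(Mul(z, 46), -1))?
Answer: Mul(Rational(-1, 24380), Pow(593029, Rational(1, 2))) ≈ -0.031587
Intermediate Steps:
z = -530 (z = Add(-2, Mul(Add(26, 7), -16)) = Add(-2, Mul(33, -16)) = Add(-2, -528) = -530)
Mul(Pow(Add(416777, 176252), Rational(1, 2)), Pow(Mul(z, 46), -1)) = Mul(Pow(Add(416777, 176252), Rational(1, 2)), Pow(Mul(-530, 46), -1)) = Mul(Pow(593029, Rational(1, 2)), Pow(-24380, -1)) = Mul(Pow(593029, Rational(1, 2)), Rational(-1, 24380)) = Mul(Rational(-1, 24380), Pow(593029, Rational(1, 2)))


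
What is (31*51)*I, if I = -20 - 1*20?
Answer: -63240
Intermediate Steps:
I = -40 (I = -20 - 20 = -40)
(31*51)*I = (31*51)*(-40) = 1581*(-40) = -63240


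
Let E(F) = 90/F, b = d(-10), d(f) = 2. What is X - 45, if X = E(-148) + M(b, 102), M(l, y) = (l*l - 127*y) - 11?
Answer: -962489/74 ≈ -13007.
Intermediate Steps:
b = 2
M(l, y) = -11 + l² - 127*y (M(l, y) = (l² - 127*y) - 11 = -11 + l² - 127*y)
X = -959159/74 (X = 90/(-148) + (-11 + 2² - 127*102) = 90*(-1/148) + (-11 + 4 - 12954) = -45/74 - 12961 = -959159/74 ≈ -12962.)
X - 45 = -959159/74 - 45 = -962489/74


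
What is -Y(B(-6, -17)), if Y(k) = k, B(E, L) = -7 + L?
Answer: 24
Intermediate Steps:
-Y(B(-6, -17)) = -(-7 - 17) = -1*(-24) = 24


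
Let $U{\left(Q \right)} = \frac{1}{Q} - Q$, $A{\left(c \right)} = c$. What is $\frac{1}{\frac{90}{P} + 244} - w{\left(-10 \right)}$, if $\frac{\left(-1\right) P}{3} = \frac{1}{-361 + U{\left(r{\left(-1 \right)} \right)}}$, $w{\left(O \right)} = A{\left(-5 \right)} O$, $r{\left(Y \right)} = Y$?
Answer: $- \frac{553699}{11074} \approx -50.0$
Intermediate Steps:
$w{\left(O \right)} = - 5 O$
$P = \frac{3}{361}$ ($P = - \frac{3}{-361 + \left(\frac{1}{-1} - -1\right)} = - \frac{3}{-361 + \left(-1 + 1\right)} = - \frac{3}{-361 + 0} = - \frac{3}{-361} = \left(-3\right) \left(- \frac{1}{361}\right) = \frac{3}{361} \approx 0.0083102$)
$\frac{1}{\frac{90}{P} + 244} - w{\left(-10 \right)} = \frac{1}{\frac{90}{\frac{3}{361}} + 244} - \left(-5\right) \left(-10\right) = \frac{1}{90 \cdot \frac{361}{3} + 244} - 50 = \frac{1}{10830 + 244} - 50 = \frac{1}{11074} - 50 = - \frac{553699}{11074}$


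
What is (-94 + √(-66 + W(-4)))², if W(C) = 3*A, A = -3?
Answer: 8761 - 940*I*√3 ≈ 8761.0 - 1628.1*I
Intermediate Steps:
W(C) = -9 (W(C) = 3*(-3) = -9)
(-94 + √(-66 + W(-4)))² = (-94 + √(-66 - 9))² = (-94 + √(-75))² = (-94 + 5*I*√3)²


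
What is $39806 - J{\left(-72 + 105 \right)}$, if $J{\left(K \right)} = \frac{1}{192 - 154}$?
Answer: $\frac{1512627}{38} \approx 39806.0$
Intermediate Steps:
$J{\left(K \right)} = \frac{1}{38}$
$39806 - J{\left(-72 + 105 \right)} = 39806 - \frac{1}{38} = \frac{1512627}{38}$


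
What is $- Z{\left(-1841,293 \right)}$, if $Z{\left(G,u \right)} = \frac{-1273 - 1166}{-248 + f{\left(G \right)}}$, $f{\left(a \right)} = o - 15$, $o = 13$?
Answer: $- \frac{2439}{250} \approx -9.756$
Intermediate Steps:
$f{\left(a \right)} = -2$ ($f{\left(a \right)} = 13 - 15 = -2$)
$Z{\left(G,u \right)} = \frac{2439}{250}$ ($Z{\left(G,u \right)} = \frac{-1273 - 1166}{-248 - 2} = - \frac{2439}{-250} = \left(-2439\right) \left(- \frac{1}{250}\right) = \frac{2439}{250}$)
$- Z{\left(-1841,293 \right)} = \left(-1\right) \frac{2439}{250} = - \frac{2439}{250}$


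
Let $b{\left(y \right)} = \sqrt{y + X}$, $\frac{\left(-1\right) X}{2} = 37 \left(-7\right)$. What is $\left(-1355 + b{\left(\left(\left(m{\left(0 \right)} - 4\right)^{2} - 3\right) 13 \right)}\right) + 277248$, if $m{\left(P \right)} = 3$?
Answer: $275893 + 2 \sqrt{123} \approx 2.7592 \cdot 10^{5}$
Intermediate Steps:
$X = 518$ ($X = - 2 \cdot 37 \left(-7\right) = \left(-2\right) \left(-259\right) = 518$)
$b{\left(y \right)} = \sqrt{518 + y}$ ($b{\left(y \right)} = \sqrt{y + 518} = \sqrt{518 + y}$)
$\left(-1355 + b{\left(\left(\left(m{\left(0 \right)} - 4\right)^{2} - 3\right) 13 \right)}\right) + 277248 = \left(-1355 + \sqrt{518 + \left(\left(3 - 4\right)^{2} - 3\right) 13}\right) + 277248 = \left(-1355 + \sqrt{518 + \left(\left(-1\right)^{2} - 3\right) 13}\right) + 277248 = \left(-1355 + \sqrt{518 + \left(1 - 3\right) 13}\right) + 277248 = \left(-1355 + \sqrt{518 - 26}\right) + 277248 = \left(-1355 + \sqrt{492}\right) + 277248 = \left(-1355 + 2 \sqrt{123}\right) + 277248 = 275893 + 2 \sqrt{123}$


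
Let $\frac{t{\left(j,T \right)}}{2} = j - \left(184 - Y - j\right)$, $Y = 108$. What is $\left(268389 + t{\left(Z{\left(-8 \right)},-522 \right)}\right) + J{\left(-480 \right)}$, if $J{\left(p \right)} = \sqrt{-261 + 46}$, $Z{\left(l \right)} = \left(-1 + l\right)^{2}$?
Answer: $268561 + i \sqrt{215} \approx 2.6856 \cdot 10^{5} + 14.663 i$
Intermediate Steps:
$t{\left(j,T \right)} = -152 + 4 j$ ($t{\left(j,T \right)} = 2 \left(j + \left(\left(j + 108\right) - 184\right)\right) = 2 \left(j + \left(\left(108 + j\right) - 184\right)\right) = 2 \left(j + \left(-76 + j\right)\right) = 2 \left(-76 + 2 j\right) = -152 + 4 j$)
$J{\left(p \right)} = i \sqrt{215}$ ($J{\left(p \right)} = \sqrt{-215} = i \sqrt{215}$)
$\left(268389 + t{\left(Z{\left(-8 \right)},-522 \right)}\right) + J{\left(-480 \right)} = \left(268389 - \left(152 - 4 \left(-1 - 8\right)^{2}\right)\right) + i \sqrt{215} = \left(268389 - \left(152 - 4 \left(-9\right)^{2}\right)\right) + i \sqrt{215} = \left(268389 + \left(-152 + 4 \cdot 81\right)\right) + i \sqrt{215} = \left(268389 + \left(-152 + 324\right)\right) + i \sqrt{215} = \left(268389 + 172\right) + i \sqrt{215} = 268561 + i \sqrt{215}$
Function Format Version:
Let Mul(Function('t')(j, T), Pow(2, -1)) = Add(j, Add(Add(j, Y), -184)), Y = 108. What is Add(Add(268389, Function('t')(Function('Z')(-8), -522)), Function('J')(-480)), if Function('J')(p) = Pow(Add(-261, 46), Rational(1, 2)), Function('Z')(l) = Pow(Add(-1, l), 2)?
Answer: Add(268561, Mul(I, Pow(215, Rational(1, 2)))) ≈ Add(2.6856e+5, Mul(14.663, I))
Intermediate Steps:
Function('t')(j, T) = Add(-152, Mul(4, j)) (Function('t')(j, T) = Mul(2, Add(j, Add(Add(j, 108), -184))) = Mul(2, Add(j, Add(Add(108, j), -184))) = Mul(2, Add(j, Add(-76, j))) = Mul(2, Add(-76, Mul(2, j))) = Add(-152, Mul(4, j)))
Function('J')(p) = Mul(I, Pow(215, Rational(1, 2))) (Function('J')(p) = Pow(-215, Rational(1, 2)) = Mul(I, Pow(215, Rational(1, 2))))
Add(Add(268389, Function('t')(Function('Z')(-8), -522)), Function('J')(-480)) = Add(Add(268389, Add(-152, Mul(4, Pow(Add(-1, -8), 2)))), Mul(I, Pow(215, Rational(1, 2)))) = Add(Add(268389, Add(-152, Mul(4, Pow(-9, 2)))), Mul(I, Pow(215, Rational(1, 2)))) = Add(Add(268389, Add(-152, Mul(4, 81))), Mul(I, Pow(215, Rational(1, 2)))) = Add(Add(268389, Add(-152, 324)), Mul(I, Pow(215, Rational(1, 2)))) = Add(Add(268389, 172), Mul(I, Pow(215, Rational(1, 2)))) = Add(268561, Mul(I, Pow(215, Rational(1, 2))))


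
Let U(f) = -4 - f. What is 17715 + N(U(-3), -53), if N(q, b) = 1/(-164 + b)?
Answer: 3844154/217 ≈ 17715.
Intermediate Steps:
17715 + N(U(-3), -53) = 17715 + 1/(-164 - 53) = 17715 + 1/(-217) = 17715 - 1/217 = 3844154/217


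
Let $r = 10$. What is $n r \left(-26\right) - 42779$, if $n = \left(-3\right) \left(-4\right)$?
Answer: $-45899$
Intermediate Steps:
$n = 12$
$n r \left(-26\right) - 42779 = 12 \cdot 10 \left(-26\right) - 42779 = 120 \left(-26\right) - 42779 = -3120 - 42779 = -45899$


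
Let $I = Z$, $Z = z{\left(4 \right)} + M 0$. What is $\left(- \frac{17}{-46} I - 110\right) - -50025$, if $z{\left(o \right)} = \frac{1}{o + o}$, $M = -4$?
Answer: $\frac{18368737}{368} \approx 49915.0$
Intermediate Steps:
$z{\left(o \right)} = \frac{1}{2 o}$
$Z = \frac{1}{8}$ ($Z = \frac{1}{2 \cdot 4} - 0 = \frac{1}{2} \cdot \frac{1}{4} + 0 = \frac{1}{8} + 0 = \frac{1}{8} \approx 0.125$)
$I = \frac{1}{8} \approx 0.125$
$\left(- \frac{17}{-46} I - 110\right) - -50025 = \left(- \frac{17}{-46} \cdot \frac{1}{8} - 110\right) - -50025 = \left(\left(-17\right) \left(- \frac{1}{46}\right) \frac{1}{8} - 110\right) + 50025 = \left(\frac{17}{46} \cdot \frac{1}{8} - 110\right) + 50025 = \left(\frac{17}{368} - 110\right) + 50025 = - \frac{40463}{368} + 50025 = \frac{18368737}{368}$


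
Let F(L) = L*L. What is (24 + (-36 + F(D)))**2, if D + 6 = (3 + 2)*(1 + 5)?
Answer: 318096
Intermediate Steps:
D = 24 (D = -6 + (3 + 2)*(1 + 5) = -6 + 5*6 = -6 + 30 = 24)
F(L) = L**2
(24 + (-36 + F(D)))**2 = (24 + (-36 + 24**2))**2 = (24 + (-36 + 576))**2 = (24 + 540)**2 = 564**2 = 318096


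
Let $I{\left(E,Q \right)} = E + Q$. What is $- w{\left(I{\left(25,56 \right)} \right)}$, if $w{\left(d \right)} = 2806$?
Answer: $-2806$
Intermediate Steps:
$- w{\left(I{\left(25,56 \right)} \right)} = \left(-1\right) 2806 = -2806$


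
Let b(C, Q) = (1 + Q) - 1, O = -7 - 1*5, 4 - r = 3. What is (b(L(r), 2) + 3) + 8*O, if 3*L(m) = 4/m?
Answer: -91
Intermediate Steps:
r = 1 (r = 4 - 1*3 = 4 - 3 = 1)
L(m) = 4/(3*m) (L(m) = (4/m)/3 = 4/(3*m))
O = -12 (O = -7 - 5 = -12)
b(C, Q) = Q
(b(L(r), 2) + 3) + 8*O = (2 + 3) + 8*(-12) = 5 - 96 = -91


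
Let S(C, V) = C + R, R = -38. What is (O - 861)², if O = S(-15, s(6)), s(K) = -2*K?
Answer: 835396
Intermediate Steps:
S(C, V) = -38 + C (S(C, V) = C - 38 = -38 + C)
O = -53 (O = -38 - 15 = -53)
(O - 861)² = (-53 - 861)² = (-914)² = 835396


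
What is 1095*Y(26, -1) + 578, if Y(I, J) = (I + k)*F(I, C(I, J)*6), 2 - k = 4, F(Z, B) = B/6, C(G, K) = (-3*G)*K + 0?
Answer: 2050418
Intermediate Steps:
C(G, K) = -3*G*K (C(G, K) = -3*G*K + 0 = -3*G*K)
F(Z, B) = B/6 (F(Z, B) = B*(⅙) = B/6)
k = -2 (k = 2 - 1*4 = 2 - 4 = -2)
Y(I, J) = -3*I*J*(-2 + I) (Y(I, J) = (I - 2)*((-3*I*J*6)/6) = (-2 + I)*((-18*I*J)/6) = (-2 + I)*(-3*I*J) = -3*I*J*(-2 + I))
1095*Y(26, -1) + 578 = 1095*(3*26*(-1)*(2 - 1*26)) + 578 = 1095*(3*26*(-1)*(2 - 26)) + 578 = 1095*(3*26*(-1)*(-24)) + 578 = 1095*1872 + 578 = 2049840 + 578 = 2050418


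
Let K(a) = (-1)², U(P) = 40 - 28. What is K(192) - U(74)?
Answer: -11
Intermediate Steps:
U(P) = 12
K(a) = 1
K(192) - U(74) = 1 - 1*12 = 1 - 12 = -11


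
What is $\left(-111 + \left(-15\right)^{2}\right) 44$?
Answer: $5016$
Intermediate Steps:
$\left(-111 + \left(-15\right)^{2}\right) 44 = \left(-111 + 225\right) 44 = 114 \cdot 44 = 5016$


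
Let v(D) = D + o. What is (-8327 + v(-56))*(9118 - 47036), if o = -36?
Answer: 319231642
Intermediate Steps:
v(D) = -36 + D (v(D) = D - 36 = -36 + D)
(-8327 + v(-56))*(9118 - 47036) = (-8327 + (-36 - 56))*(9118 - 47036) = (-8327 - 92)*(-37918) = -8419*(-37918) = 319231642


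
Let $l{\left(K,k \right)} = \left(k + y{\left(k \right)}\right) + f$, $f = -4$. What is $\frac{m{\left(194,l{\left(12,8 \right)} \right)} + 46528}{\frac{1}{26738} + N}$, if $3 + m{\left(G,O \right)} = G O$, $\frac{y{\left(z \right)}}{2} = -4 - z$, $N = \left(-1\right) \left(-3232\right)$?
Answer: $\frac{380080670}{28805739} \approx 13.195$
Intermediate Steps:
$N = 3232$
$y{\left(z \right)} = -8 - 2 z$ ($y{\left(z \right)} = 2 \left(-4 - z\right) = -8 - 2 z$)
$l{\left(K,k \right)} = -12 - k$ ($l{\left(K,k \right)} = \left(k - \left(8 + 2 k\right)\right) - 4 = \left(-8 - k\right) - 4 = -12 - k$)
$m{\left(G,O \right)} = -3 + G O$
$\frac{m{\left(194,l{\left(12,8 \right)} \right)} + 46528}{\frac{1}{26738} + N} = \frac{\left(-3 + 194 \left(-12 - 8\right)\right) + 46528}{\frac{1}{26738} + 3232} = \frac{\left(-3 + 194 \left(-20\right)\right) + 46528}{\frac{86417217}{26738}} = \left(\left(-3 - 3880\right) + 46528\right) \frac{26738}{86417217} = \left(-3883 + 46528\right) \frac{26738}{86417217} = 42645 \cdot \frac{26738}{86417217} = \frac{380080670}{28805739}$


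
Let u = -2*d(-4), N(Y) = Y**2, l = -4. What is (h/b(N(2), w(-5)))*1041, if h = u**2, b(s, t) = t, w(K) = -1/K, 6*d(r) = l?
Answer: 27760/3 ≈ 9253.3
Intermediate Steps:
d(r) = -2/3 (d(r) = (1/6)*(-4) = -2/3)
u = 4/3 (u = -2*(-2/3) = 4/3 ≈ 1.3333)
h = 16/9 (h = (4/3)**2 = 16/9 ≈ 1.7778)
(h/b(N(2), w(-5)))*1041 = (16/(9*((-1/(-5)))))*1041 = (16/(9*((-1*(-1/5)))))*1041 = (16/(9*(1/5)))*1041 = ((16/9)*5)*1041 = (80/9)*1041 = 27760/3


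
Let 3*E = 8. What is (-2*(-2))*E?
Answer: 32/3 ≈ 10.667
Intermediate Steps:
E = 8/3 (E = (⅓)*8 = 8/3 ≈ 2.6667)
(-2*(-2))*E = -2*(-2)*(8/3) = 4*(8/3) = 32/3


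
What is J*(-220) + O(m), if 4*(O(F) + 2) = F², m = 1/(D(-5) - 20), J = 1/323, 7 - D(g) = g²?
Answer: -263247/98192 ≈ -2.6809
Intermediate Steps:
D(g) = 7 - g²
J = 1/323 ≈ 0.0030960
m = -1/38 (m = 1/((7 - 1*(-5)²) - 20) = 1/((7 - 1*25) - 20) = 1/((7 - 25) - 20) = 1/(-18 - 20) = 1/(-38) = -1/38 ≈ -0.026316)
O(F) = -2 + F²/4
J*(-220) + O(m) = (1/323)*(-220) + (-2 + (-1/38)²/4) = -220/323 + (-2 + (¼)*(1/1444)) = -220/323 + (-2 + 1/5776) = -220/323 - 11551/5776 = -263247/98192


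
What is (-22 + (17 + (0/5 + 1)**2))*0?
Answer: 0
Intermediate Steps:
(-22 + (17 + (0/5 + 1)**2))*0 = (-22 + (17 + (0*(1/5) + 1)**2))*0 = (-22 + (17 + (0 + 1)**2))*0 = (-22 + (17 + 1**2))*0 = (-22 + (17 + 1))*0 = (-22 + 18)*0 = -4*0 = 0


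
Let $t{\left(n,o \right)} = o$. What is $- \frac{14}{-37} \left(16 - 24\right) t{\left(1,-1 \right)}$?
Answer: $\frac{112}{37} \approx 3.027$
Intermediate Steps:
$- \frac{14}{-37} \left(16 - 24\right) t{\left(1,-1 \right)} = - \frac{14}{-37} \left(16 - 24\right) \left(-1\right) = \left(-14\right) \left(- \frac{1}{37}\right) \left(16 - 24\right) \left(-1\right) = \frac{14}{37} \left(-8\right) \left(-1\right) = \left(- \frac{112}{37}\right) \left(-1\right) = \frac{112}{37}$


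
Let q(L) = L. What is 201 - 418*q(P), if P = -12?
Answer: 5217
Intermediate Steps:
201 - 418*q(P) = 201 - 418*(-12) = 201 + 5016 = 5217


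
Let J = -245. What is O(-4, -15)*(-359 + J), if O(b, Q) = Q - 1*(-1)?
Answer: 8456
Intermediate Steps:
O(b, Q) = 1 + Q (O(b, Q) = Q + 1 = 1 + Q)
O(-4, -15)*(-359 + J) = (1 - 15)*(-359 - 245) = -14*(-604) = 8456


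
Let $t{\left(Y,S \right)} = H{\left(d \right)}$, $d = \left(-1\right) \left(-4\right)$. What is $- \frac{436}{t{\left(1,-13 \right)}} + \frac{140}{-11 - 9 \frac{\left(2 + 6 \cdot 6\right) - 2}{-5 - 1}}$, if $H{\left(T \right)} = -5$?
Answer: $\frac{19448}{215} \approx 90.456$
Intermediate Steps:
$d = 4$
$t{\left(Y,S \right)} = -5$
$- \frac{436}{t{\left(1,-13 \right)}} + \frac{140}{-11 - 9 \frac{\left(2 + 6 \cdot 6\right) - 2}{-5 - 1}} = - \frac{436}{-5} + \frac{140}{-11 - 9 \frac{\left(2 + 6 \cdot 6\right) - 2}{-5 - 1}} = \left(-436\right) \left(- \frac{1}{5}\right) + \frac{140}{-11 - 9 \frac{\left(2 + 36\right) - 2}{-6}} = \frac{436}{5} + \frac{140}{-11 - 9 \left(38 - 2\right) \left(- \frac{1}{6}\right)} = \frac{436}{5} + \frac{140}{-11 - 9 \cdot 36 \left(- \frac{1}{6}\right)} = \frac{436}{5} + \frac{140}{-11 - -54} = \frac{436}{5} + \frac{140}{-11 + 54} = \frac{436}{5} + \frac{140}{43} = \frac{19448}{215}$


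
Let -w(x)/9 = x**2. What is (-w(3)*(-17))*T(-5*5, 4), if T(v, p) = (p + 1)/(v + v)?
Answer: 1377/10 ≈ 137.70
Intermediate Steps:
w(x) = -9*x**2
T(v, p) = (1 + p)/(2*v) (T(v, p) = (1 + p)/((2*v)) = (1 + p)*(1/(2*v)) = (1 + p)/(2*v))
(-w(3)*(-17))*T(-5*5, 4) = (-(-9)*3**2*(-17))*((1 + 4)/(2*((-5*5)))) = (-(-9)*9*(-17))*((1/2)*5/(-25)) = (-1*(-81)*(-17))*((1/2)*(-1/25)*5) = (81*(-17))*(-1/10) = -1377*(-1/10) = 1377/10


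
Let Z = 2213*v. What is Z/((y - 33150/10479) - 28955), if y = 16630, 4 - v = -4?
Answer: -61840072/43062275 ≈ -1.4361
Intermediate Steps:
v = 8 (v = 4 - 1*(-4) = 4 + 4 = 8)
Z = 17704 (Z = 2213*8 = 17704)
Z/((y - 33150/10479) - 28955) = 17704/((16630 - 33150/10479) - 28955) = 17704/((16630 - 33150*1/10479) - 28955) = 17704/((16630 - 11050/3493) - 28955) = 17704/(58077540/3493 - 28955) = 17704/(-43062275/3493) = 17704*(-3493/43062275) = -61840072/43062275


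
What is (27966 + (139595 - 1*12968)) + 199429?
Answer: 354022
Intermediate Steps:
(27966 + (139595 - 1*12968)) + 199429 = (27966 + (139595 - 12968)) + 199429 = (27966 + 126627) + 199429 = 154593 + 199429 = 354022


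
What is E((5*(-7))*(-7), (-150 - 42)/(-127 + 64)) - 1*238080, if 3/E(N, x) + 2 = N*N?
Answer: -14290275837/60023 ≈ -2.3808e+5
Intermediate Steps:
E(N, x) = 3/(-2 + N²) (E(N, x) = 3/(-2 + N*N) = 3/(-2 + N²))
E((5*(-7))*(-7), (-150 - 42)/(-127 + 64)) - 1*238080 = 3/(-2 + ((5*(-7))*(-7))²) - 1*238080 = 3/(-2 + (-35*(-7))²) - 238080 = 3/(-2 + 245²) - 238080 = 3/(-2 + 60025) - 238080 = 3/60023 - 238080 = -14290275837/60023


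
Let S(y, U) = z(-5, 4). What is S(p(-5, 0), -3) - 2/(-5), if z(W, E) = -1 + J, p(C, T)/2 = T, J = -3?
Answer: -18/5 ≈ -3.6000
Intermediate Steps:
p(C, T) = 2*T
z(W, E) = -4 (z(W, E) = -1 - 3 = -4)
S(y, U) = -4
S(p(-5, 0), -3) - 2/(-5) = -4 - 2/(-5) = -4 - ⅕*(-2) = -4 + ⅖ = -18/5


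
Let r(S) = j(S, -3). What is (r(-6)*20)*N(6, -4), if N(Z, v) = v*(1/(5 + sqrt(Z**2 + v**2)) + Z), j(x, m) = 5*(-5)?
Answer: 314000/27 + 4000*sqrt(13)/27 ≈ 12164.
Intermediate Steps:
j(x, m) = -25
r(S) = -25
N(Z, v) = v*(Z + 1/(5 + sqrt(Z**2 + v**2)))
(r(-6)*20)*N(6, -4) = (-25*20)*(-4*(1 + 5*6 + 6*sqrt(6**2 + (-4)**2))/(5 + sqrt(6**2 + (-4)**2))) = -(-2000)*(1 + 30 + 6*sqrt(36 + 16))/(5 + sqrt(36 + 16)) = -(-2000)*(1 + 30 + 6*sqrt(52))/(5 + sqrt(52)) = -(-2000)*(1 + 30 + 6*(2*sqrt(13)))/(5 + 2*sqrt(13)) = -(-2000)*(1 + 30 + 12*sqrt(13))/(5 + 2*sqrt(13)) = -(-2000)*(31 + 12*sqrt(13))/(5 + 2*sqrt(13)) = 2000*(31 + 12*sqrt(13))/(5 + 2*sqrt(13))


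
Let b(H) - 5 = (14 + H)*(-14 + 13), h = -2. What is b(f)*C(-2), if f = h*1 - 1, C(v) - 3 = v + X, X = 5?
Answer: -36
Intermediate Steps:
C(v) = 8 + v (C(v) = 3 + (v + 5) = 3 + (5 + v) = 8 + v)
f = -3 (f = -2*1 - 1 = -2 - 1 = -3)
b(H) = -9 - H (b(H) = 5 + (14 + H)*(-14 + 13) = 5 + (14 + H)*(-1) = 5 + (-14 - H) = -9 - H)
b(f)*C(-2) = (-9 - 1*(-3))*(8 - 2) = (-9 + 3)*6 = -6*6 = -36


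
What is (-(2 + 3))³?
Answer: -125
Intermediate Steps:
(-(2 + 3))³ = (-1*5)³ = (-5)³ = -125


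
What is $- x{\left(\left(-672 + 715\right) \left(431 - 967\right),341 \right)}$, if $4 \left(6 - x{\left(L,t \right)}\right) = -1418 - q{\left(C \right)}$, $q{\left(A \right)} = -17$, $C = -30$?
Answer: $- \frac{1425}{4} \approx -356.25$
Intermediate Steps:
$x{\left(L,t \right)} = \frac{1425}{4}$ ($x{\left(L,t \right)} = 6 - \frac{-1418 - -17}{4} = 6 - \frac{-1418 + 17}{4} = 6 - - \frac{1401}{4} = 6 + \frac{1401}{4} = \frac{1425}{4}$)
$- x{\left(\left(-672 + 715\right) \left(431 - 967\right),341 \right)} = \left(-1\right) \frac{1425}{4} = - \frac{1425}{4}$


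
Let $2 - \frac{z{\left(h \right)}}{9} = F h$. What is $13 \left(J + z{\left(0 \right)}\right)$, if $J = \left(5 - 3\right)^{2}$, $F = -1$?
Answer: $286$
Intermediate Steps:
$z{\left(h \right)} = 18 + 9 h$ ($z{\left(h \right)} = 18 - 9 \left(- h\right) = 18 + 9 h$)
$J = 4$ ($J = 2^{2} = 4$)
$13 \left(J + z{\left(0 \right)}\right) = 13 \left(4 + \left(18 + 9 \cdot 0\right)\right) = 13 \left(4 + \left(18 + 0\right)\right) = 13 \left(4 + 18\right) = 13 \cdot 22 = 286$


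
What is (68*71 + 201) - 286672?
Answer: -281643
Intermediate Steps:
(68*71 + 201) - 286672 = (4828 + 201) - 286672 = 5029 - 286672 = -281643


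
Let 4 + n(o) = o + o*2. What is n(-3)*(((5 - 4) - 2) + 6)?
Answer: -65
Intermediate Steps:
n(o) = -4 + 3*o (n(o) = -4 + (o + o*2) = -4 + (o + 2*o) = -4 + 3*o)
n(-3)*(((5 - 4) - 2) + 6) = (-4 + 3*(-3))*(((5 - 4) - 2) + 6) = (-4 - 9)*((1 - 2) + 6) = -13*(-1 + 6) = -13*5 = -65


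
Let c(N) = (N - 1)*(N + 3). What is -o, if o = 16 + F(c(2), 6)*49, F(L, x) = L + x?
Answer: -555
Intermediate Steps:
c(N) = (-1 + N)*(3 + N)
o = 555 (o = 16 + ((-3 + 2² + 2*2) + 6)*49 = 16 + ((-3 + 4 + 4) + 6)*49 = 16 + (5 + 6)*49 = 16 + 11*49 = 16 + 539 = 555)
-o = -1*555 = -555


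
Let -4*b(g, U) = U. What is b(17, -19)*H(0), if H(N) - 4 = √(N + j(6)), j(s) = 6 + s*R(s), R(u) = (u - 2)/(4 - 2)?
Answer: 19 + 57*√2/4 ≈ 39.153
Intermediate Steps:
R(u) = -1 + u/2 (R(u) = (-2 + u)/2 = (-2 + u)*(½) = -1 + u/2)
b(g, U) = -U/4
j(s) = 6 + s*(-1 + s/2)
H(N) = 4 + √(18 + N) (H(N) = 4 + √(N + (6 + (½)*6*(-2 + 6))) = 4 + √(N + (6 + (½)*6*4)) = 4 + √(N + (6 + 12)) = 4 + √(N + 18) = 4 + √(18 + N))
b(17, -19)*H(0) = (-¼*(-19))*(4 + √(18 + 0)) = 19*(4 + √18)/4 = 19*(4 + 3*√2)/4 = 19 + 57*√2/4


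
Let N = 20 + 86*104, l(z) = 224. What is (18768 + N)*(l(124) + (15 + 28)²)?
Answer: 57488436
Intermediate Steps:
N = 8964 (N = 20 + 8944 = 8964)
(18768 + N)*(l(124) + (15 + 28)²) = (18768 + 8964)*(224 + (15 + 28)²) = 27732*(224 + 43²) = 27732*(224 + 1849) = 27732*2073 = 57488436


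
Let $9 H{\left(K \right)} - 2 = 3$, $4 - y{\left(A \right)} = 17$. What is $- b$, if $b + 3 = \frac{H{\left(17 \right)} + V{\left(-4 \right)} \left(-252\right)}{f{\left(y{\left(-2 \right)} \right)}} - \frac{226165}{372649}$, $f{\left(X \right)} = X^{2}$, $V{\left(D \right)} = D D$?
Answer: $\frac{1197324463}{43599933} \approx 27.462$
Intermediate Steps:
$V{\left(D \right)} = D^{2}$
$y{\left(A \right)} = -13$ ($y{\left(A \right)} = 4 - 17 = -13$)
$H{\left(K \right)} = \frac{5}{9}$ ($H{\left(K \right)} = \frac{2}{9} + \frac{1}{9} \cdot 3 = \frac{2}{9} + \frac{1}{3} = \frac{5}{9}$)
$b = - \frac{1197324463}{43599933}$ ($b = -3 + \left(\frac{\frac{5}{9} + \left(-4\right)^{2} \left(-252\right)}{\left(-13\right)^{2}} - \frac{226165}{372649}\right) = -3 + \left(\frac{\frac{5}{9} + 16 \left(-252\right)}{169} - \frac{226165}{372649}\right) = -3 + \left(\left(\frac{5}{9} - 4032\right) \frac{1}{169} - \frac{226165}{372649}\right) = -3 - \frac{1066524664}{43599933} = - \frac{1197324463}{43599933} \approx -27.462$)
$- b = \left(-1\right) \left(- \frac{1197324463}{43599933}\right) = \frac{1197324463}{43599933}$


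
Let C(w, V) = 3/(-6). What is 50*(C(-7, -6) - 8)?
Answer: -425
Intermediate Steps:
C(w, V) = -½ (C(w, V) = 3*(-⅙) = -½)
50*(C(-7, -6) - 8) = 50*(-½ - 8) = 50*(-17/2) = -425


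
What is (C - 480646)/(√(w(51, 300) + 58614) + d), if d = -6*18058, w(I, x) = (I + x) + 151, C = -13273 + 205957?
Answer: 7800026694/2934807497 + 143981*√14779/2934807497 ≈ 2.6637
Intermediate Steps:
C = 192684
w(I, x) = 151 + I + x
d = -108348
(C - 480646)/(√(w(51, 300) + 58614) + d) = (192684 - 480646)/(√((151 + 51 + 300) + 58614) - 108348) = -287962/(√(502 + 58614) - 108348) = -287962/(√59116 - 108348) = -287962/(2*√14779 - 108348) = -287962/(-108348 + 2*√14779)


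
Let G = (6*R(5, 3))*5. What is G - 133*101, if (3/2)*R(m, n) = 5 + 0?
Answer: -13333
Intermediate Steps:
R(m, n) = 10/3 (R(m, n) = 2*(5 + 0)/3 = (⅔)*5 = 10/3)
G = 100 (G = (6*(10/3))*5 = 20*5 = 100)
G - 133*101 = 100 - 133*101 = 100 - 13433 = -13333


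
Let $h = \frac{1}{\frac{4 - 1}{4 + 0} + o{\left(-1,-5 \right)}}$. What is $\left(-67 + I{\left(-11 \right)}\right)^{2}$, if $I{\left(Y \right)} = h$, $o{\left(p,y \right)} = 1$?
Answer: $\frac{216225}{49} \approx 4412.8$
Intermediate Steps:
$h = \frac{4}{7}$ ($h = \frac{1}{\frac{4 - 1}{4 + 0} + 1} = \frac{1}{\frac{3}{4} + 1} = \frac{1}{\frac{7}{4}} = \frac{4}{7} \approx 0.57143$)
$I{\left(Y \right)} = \frac{4}{7}$
$\left(-67 + I{\left(-11 \right)}\right)^{2} = \left(-67 + \frac{4}{7}\right)^{2} = \left(- \frac{465}{7}\right)^{2} = \frac{216225}{49}$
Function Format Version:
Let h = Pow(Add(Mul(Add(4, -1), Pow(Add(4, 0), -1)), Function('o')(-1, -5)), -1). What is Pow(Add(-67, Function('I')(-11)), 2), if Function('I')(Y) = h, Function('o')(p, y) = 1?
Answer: Rational(216225, 49) ≈ 4412.8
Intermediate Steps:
h = Rational(4, 7) (h = Pow(Add(Mul(Add(4, -1), Pow(Add(4, 0), -1)), 1), -1) = Pow(Add(Mul(3, Pow(4, -1)), 1), -1) = Pow(Add(Mul(3, Rational(1, 4)), 1), -1) = Pow(Add(Rational(3, 4), 1), -1) = Pow(Rational(7, 4), -1) = Rational(4, 7) ≈ 0.57143)
Function('I')(Y) = Rational(4, 7)
Pow(Add(-67, Function('I')(-11)), 2) = Pow(Add(-67, Rational(4, 7)), 2) = Pow(Rational(-465, 7), 2) = Rational(216225, 49)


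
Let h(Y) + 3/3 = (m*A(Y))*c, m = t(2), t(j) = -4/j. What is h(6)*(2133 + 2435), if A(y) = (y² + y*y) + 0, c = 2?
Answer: -1320152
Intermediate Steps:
A(y) = 2*y² (A(y) = (y² + y²) + 0 = 2*y² + 0 = 2*y²)
m = -2 (m = -4/2 = -4*½ = -2)
h(Y) = -1 - 8*Y² (h(Y) = -1 - 4*Y²*2 = -1 - 8*Y²)
h(6)*(2133 + 2435) = (-1 - 8*6²)*(2133 + 2435) = (-1 - 8*36)*4568 = (-1 - 288)*4568 = -289*4568 = -1320152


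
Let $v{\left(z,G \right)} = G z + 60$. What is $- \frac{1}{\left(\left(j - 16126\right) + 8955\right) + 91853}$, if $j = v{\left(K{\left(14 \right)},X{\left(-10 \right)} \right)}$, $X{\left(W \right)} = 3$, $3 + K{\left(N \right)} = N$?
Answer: $- \frac{1}{84775} \approx -1.1796 \cdot 10^{-5}$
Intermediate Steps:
$K{\left(N \right)} = -3 + N$
$v{\left(z,G \right)} = 60 + G z$
$j = 93$ ($j = 60 + 3 \left(-3 + 14\right) = 60 + 3 \cdot 11 = 60 + 33 = 93$)
$- \frac{1}{\left(\left(j - 16126\right) + 8955\right) + 91853} = - \frac{1}{\left(\left(93 - 16126\right) + 8955\right) + 91853} = - \frac{1}{\left(-16033 + 8955\right) + 91853} = - \frac{1}{-7078 + 91853} = - \frac{1}{84775}$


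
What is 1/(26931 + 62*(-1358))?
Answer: -1/57265 ≈ -1.7463e-5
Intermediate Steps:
1/(26931 + 62*(-1358)) = 1/(26931 - 84196) = 1/(-57265) = -1/57265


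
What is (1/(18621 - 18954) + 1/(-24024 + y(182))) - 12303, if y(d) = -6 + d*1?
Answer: -97702871533/7941384 ≈ -12303.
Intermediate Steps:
y(d) = -6 + d
(1/(18621 - 18954) + 1/(-24024 + y(182))) - 12303 = (1/(18621 - 18954) + 1/(-24024 + (-6 + 182))) - 12303 = (1/(-333) + 1/(-24024 + 176)) - 12303 = (-1/333 + 1/(-23848)) - 12303 = (-1/333 - 1/23848) - 12303 = -24181/7941384 - 12303 = -97702871533/7941384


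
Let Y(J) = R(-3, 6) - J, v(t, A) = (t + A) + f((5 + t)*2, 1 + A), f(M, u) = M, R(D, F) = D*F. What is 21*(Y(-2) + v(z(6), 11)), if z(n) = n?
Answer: 483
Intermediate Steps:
v(t, A) = 10 + A + 3*t (v(t, A) = (t + A) + (5 + t)*2 = (A + t) + (10 + 2*t) = 10 + A + 3*t)
Y(J) = -18 - J (Y(J) = -3*6 - J = -18 - J)
21*(Y(-2) + v(z(6), 11)) = 21*((-18 - 1*(-2)) + (10 + 11 + 3*6)) = 21*((-18 + 2) + (10 + 11 + 18)) = 21*(-16 + 39) = 21*23 = 483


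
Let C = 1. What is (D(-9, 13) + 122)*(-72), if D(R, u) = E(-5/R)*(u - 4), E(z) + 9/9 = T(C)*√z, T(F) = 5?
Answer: -8136 - 1080*√5 ≈ -10551.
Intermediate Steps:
E(z) = -1 + 5*√z
D(R, u) = (-1 + 5*√5*√(-1/R))*(-4 + u) (D(R, u) = (-1 + 5*√(-5/R))*(u - 4) = (-1 + 5*(√5*√(-1/R)))*(-4 + u) = (-1 + 5*√5*√(-1/R))*(-4 + u))
(D(-9, 13) + 122)*(-72) = ((-1 + 5*√5*√(-1/(-9)))*(-4 + 13) + 122)*(-72) = ((-1 + 5*√5*√(-1*(-⅑)))*9 + 122)*(-72) = ((-1 + 5*√5*√(⅑))*9 + 122)*(-72) = ((-1 + 5*√5*(⅓))*9 + 122)*(-72) = ((-1 + 5*√5/3)*9 + 122)*(-72) = ((-9 + 15*√5) + 122)*(-72) = (113 + 15*√5)*(-72) = -8136 - 1080*√5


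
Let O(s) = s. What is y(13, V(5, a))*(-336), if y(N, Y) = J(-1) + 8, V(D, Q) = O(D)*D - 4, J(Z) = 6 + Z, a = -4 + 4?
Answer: -4368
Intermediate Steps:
a = 0
V(D, Q) = -4 + D² (V(D, Q) = D*D - 4 = D² - 4 = -4 + D²)
y(N, Y) = 13 (y(N, Y) = (6 - 1) + 8 = 5 + 8 = 13)
y(13, V(5, a))*(-336) = 13*(-336) = -4368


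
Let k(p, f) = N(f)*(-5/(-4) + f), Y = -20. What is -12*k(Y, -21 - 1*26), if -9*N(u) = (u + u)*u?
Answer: -269498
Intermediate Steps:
N(u) = -2*u²/9 (N(u) = -(u + u)*u/9 = -2*u*u/9 = -2*u²/9)
k(p, f) = -2*f²*(5/4 + f)/9 (k(p, f) = (-2*f²/9)*(-5/(-4) + f) = (-2*f²/9)*(-5*(-¼) + f) = (-2*f²/9)*(5/4 + f) = -2*f²*(5/4 + f)/9)
-12*k(Y, -21 - 1*26) = -2*(-21 - 1*26)²*(-5 - 4*(-21 - 1*26))/3 = -2*(-21 - 26)²*(-5 - 4*(-21 - 26))/3 = -2*(-47)²*(-5 - 4*(-47))/3 = -2*2209*(-5 + 188)/3 = -2*2209*183/3 = -12*134749/6 = -269498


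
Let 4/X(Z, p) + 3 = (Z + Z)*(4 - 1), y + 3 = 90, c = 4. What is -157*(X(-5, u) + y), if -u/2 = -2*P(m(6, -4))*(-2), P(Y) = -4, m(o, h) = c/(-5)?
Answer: -450119/33 ≈ -13640.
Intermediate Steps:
y = 87 (y = -3 + 90 = 87)
m(o, h) = -4/5 (m(o, h) = 4/(-5) = 4*(-1/5) = -4/5)
u = 32 (u = -2*(-2*(-4))*(-2) = -16*(-2) = -2*(-16) = 32)
X(Z, p) = 4/(-3 + 6*Z) (X(Z, p) = 4/(-3 + (Z + Z)*(4 - 1)) = 4/(-3 + (2*Z)*3) = 4/(-3 + 6*Z))
-157*(X(-5, u) + y) = -157*(4/(3*(-1 + 2*(-5))) + 87) = -157*(4/(3*(-1 - 10)) + 87) = -157*((4/3)/(-11) + 87) = -157*((4/3)*(-1/11) + 87) = -157*(-4/33 + 87) = -157*2867/33 = -450119/33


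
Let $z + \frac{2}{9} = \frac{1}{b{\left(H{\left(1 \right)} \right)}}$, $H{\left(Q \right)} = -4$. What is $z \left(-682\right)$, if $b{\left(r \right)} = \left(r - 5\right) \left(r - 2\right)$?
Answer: $\frac{3751}{27} \approx 138.93$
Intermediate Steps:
$b{\left(r \right)} = \left(-5 + r\right) \left(-2 + r\right)$
$z = - \frac{11}{54}$ ($z = - \frac{2}{9} + \frac{1}{10 + \left(-4\right)^{2} - -28} = - \frac{2}{9} + \frac{1}{10 + 16 + 28} = - \frac{2}{9} + \frac{1}{54} = - \frac{11}{54} \approx -0.2037$)
$z \left(-682\right) = \left(- \frac{11}{54}\right) \left(-682\right) = \frac{3751}{27}$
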